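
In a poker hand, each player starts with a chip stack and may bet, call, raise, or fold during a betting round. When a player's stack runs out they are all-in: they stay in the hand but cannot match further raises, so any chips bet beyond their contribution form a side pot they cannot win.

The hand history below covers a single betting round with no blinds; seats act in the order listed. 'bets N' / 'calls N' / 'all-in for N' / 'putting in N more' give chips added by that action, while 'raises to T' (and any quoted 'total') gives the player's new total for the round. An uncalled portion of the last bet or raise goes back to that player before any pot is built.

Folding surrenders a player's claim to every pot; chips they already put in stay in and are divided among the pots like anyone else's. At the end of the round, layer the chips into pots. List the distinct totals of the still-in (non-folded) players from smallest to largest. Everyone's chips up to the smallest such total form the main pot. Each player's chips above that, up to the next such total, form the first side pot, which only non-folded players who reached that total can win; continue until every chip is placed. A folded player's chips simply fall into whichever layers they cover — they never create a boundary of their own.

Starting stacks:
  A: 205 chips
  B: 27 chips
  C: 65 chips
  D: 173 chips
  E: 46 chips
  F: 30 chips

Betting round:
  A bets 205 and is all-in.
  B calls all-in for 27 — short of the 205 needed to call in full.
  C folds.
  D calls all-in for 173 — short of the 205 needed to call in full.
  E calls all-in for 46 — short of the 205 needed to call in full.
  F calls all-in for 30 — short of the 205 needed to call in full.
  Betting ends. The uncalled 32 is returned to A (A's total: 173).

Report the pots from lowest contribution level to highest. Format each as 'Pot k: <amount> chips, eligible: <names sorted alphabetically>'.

Pot 1: 135 chips, eligible: A, B, D, E, F
Pot 2: 12 chips, eligible: A, D, E, F
Pot 3: 48 chips, eligible: A, D, E
Pot 4: 254 chips, eligible: A, D

Derivation:
Contributions (after 32 returned to A): A=173, B=27, D=173, E=46, F=30
Folded: C
Pot levels (distinct totals of non-folded players): 27, 30, 46, 173
Layer 1-27: 27 each from A, B, D, E, F = 27*5 = 135 chips; eligible A, B, D, E, F
Layer 28-30: 3 each from A, D, E, F = 3*4 = 12 chips; eligible A, D, E, F
Layer 31-46: 16 each from A, D, E = 16*3 = 48 chips; eligible A, D, E
Layer 47-173: 127 each from A, D = 127*2 = 254 chips; eligible A, D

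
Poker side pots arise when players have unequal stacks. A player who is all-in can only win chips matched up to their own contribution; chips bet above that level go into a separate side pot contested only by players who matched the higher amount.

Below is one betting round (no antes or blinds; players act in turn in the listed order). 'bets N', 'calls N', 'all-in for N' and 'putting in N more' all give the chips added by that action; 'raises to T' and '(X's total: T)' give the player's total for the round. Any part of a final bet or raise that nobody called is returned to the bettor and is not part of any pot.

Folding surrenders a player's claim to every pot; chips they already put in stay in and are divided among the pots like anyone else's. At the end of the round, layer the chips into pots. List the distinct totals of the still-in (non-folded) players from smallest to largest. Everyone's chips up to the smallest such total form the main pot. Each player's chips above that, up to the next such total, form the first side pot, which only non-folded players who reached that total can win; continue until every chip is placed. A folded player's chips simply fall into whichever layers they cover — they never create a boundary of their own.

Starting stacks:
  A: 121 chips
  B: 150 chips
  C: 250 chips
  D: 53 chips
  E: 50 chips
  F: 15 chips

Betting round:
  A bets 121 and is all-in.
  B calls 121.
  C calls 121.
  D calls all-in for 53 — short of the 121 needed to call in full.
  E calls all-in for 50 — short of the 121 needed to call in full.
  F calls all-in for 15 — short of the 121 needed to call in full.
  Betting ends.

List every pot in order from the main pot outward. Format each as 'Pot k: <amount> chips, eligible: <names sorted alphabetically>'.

Pot 1: 90 chips, eligible: A, B, C, D, E, F
Pot 2: 175 chips, eligible: A, B, C, D, E
Pot 3: 12 chips, eligible: A, B, C, D
Pot 4: 204 chips, eligible: A, B, C

Derivation:
Contributions: A=121, B=121, C=121, D=53, E=50, F=15
Pot levels (distinct totals of non-folded players): 15, 50, 53, 121
Layer 1-15: 15 each from A, B, C, D, E, F = 15*6 = 90 chips; eligible A, B, C, D, E, F
Layer 16-50: 35 each from A, B, C, D, E = 35*5 = 175 chips; eligible A, B, C, D, E
Layer 51-53: 3 each from A, B, C, D = 3*4 = 12 chips; eligible A, B, C, D
Layer 54-121: 68 each from A, B, C = 68*3 = 204 chips; eligible A, B, C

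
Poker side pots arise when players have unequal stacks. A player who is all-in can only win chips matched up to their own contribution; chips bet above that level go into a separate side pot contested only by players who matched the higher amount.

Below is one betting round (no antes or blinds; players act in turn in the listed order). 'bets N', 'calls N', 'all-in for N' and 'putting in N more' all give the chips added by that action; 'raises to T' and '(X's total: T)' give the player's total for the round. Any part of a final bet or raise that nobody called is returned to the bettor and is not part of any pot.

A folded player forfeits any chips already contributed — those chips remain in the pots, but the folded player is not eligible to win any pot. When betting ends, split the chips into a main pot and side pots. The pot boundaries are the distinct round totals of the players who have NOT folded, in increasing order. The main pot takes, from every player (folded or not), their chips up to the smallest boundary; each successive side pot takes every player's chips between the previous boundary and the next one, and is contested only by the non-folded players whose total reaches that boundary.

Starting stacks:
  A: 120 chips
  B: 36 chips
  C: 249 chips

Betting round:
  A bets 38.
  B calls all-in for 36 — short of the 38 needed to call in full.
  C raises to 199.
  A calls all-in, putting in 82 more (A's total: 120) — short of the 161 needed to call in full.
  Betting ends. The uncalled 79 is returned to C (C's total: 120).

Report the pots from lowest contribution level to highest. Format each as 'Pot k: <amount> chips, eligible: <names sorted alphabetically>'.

Pot 1: 108 chips, eligible: A, B, C
Pot 2: 168 chips, eligible: A, C

Derivation:
Contributions (after 79 returned to C): A=120, B=36, C=120
Pot levels (distinct totals of non-folded players): 36, 120
Layer 1-36: 36 each from A, B, C = 36*3 = 108 chips; eligible A, B, C
Layer 37-120: 84 each from A, C = 84*2 = 168 chips; eligible A, C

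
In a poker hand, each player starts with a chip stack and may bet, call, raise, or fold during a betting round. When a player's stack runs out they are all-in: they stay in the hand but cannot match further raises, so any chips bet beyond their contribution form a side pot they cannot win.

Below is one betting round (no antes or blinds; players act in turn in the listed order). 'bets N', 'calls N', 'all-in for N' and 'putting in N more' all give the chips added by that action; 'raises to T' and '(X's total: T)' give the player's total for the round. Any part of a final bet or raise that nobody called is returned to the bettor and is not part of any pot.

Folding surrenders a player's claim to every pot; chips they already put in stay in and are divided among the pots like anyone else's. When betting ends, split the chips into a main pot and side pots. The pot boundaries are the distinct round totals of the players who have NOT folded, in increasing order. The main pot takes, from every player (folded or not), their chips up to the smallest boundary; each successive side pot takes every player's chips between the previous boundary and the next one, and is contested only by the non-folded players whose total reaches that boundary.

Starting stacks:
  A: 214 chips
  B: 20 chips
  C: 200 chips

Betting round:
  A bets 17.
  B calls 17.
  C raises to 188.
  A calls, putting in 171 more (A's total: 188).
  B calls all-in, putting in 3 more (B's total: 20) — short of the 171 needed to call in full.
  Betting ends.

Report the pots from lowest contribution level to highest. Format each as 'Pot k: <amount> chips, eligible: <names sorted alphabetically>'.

Contributions: A=188, B=20, C=188
Pot levels (distinct totals of non-folded players): 20, 188
Layer 1-20: 20 each from A, B, C = 20*3 = 60 chips; eligible A, B, C
Layer 21-188: 168 each from A, C = 168*2 = 336 chips; eligible A, C

Pot 1: 60 chips, eligible: A, B, C
Pot 2: 336 chips, eligible: A, C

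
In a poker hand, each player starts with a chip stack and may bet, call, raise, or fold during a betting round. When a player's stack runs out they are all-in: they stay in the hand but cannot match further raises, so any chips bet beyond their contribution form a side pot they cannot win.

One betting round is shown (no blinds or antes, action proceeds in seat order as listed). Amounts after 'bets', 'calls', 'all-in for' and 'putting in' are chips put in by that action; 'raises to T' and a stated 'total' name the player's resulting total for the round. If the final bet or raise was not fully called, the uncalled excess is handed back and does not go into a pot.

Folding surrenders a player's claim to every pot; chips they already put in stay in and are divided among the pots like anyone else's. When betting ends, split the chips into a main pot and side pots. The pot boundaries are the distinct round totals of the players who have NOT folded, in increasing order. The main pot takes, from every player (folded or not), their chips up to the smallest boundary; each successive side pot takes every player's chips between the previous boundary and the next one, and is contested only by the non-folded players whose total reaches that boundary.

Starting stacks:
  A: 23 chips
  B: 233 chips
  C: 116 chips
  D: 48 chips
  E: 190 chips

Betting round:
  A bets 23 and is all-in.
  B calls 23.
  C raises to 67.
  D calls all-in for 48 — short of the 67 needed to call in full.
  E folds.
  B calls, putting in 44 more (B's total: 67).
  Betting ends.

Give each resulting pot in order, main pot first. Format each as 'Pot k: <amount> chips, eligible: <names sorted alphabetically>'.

Pot 1: 92 chips, eligible: A, B, C, D
Pot 2: 75 chips, eligible: B, C, D
Pot 3: 38 chips, eligible: B, C

Derivation:
Contributions: A=23, B=67, C=67, D=48
Folded: E
Pot levels (distinct totals of non-folded players): 23, 48, 67
Layer 1-23: 23 each from A, B, C, D = 23*4 = 92 chips; eligible A, B, C, D
Layer 24-48: 25 each from B, C, D = 25*3 = 75 chips; eligible B, C, D
Layer 49-67: 19 each from B, C = 19*2 = 38 chips; eligible B, C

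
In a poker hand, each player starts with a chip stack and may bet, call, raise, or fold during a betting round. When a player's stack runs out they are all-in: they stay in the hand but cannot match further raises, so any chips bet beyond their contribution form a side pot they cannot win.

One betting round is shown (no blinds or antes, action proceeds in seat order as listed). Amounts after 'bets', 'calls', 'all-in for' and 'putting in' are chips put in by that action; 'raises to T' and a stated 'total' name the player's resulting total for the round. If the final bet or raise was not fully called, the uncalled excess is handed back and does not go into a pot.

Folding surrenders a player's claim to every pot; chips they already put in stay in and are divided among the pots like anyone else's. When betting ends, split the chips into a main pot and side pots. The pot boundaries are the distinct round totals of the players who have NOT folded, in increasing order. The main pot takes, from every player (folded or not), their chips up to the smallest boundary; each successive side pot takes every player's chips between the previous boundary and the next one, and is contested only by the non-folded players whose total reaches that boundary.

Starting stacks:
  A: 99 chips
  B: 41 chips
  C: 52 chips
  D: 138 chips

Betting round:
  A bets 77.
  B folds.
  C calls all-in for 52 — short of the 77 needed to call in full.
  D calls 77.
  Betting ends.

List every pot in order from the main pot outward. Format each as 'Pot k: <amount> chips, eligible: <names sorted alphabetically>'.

Contributions: A=77, C=52, D=77
Folded: B
Pot levels (distinct totals of non-folded players): 52, 77
Layer 1-52: 52 each from A, C, D = 52*3 = 156 chips; eligible A, C, D
Layer 53-77: 25 each from A, D = 25*2 = 50 chips; eligible A, D

Pot 1: 156 chips, eligible: A, C, D
Pot 2: 50 chips, eligible: A, D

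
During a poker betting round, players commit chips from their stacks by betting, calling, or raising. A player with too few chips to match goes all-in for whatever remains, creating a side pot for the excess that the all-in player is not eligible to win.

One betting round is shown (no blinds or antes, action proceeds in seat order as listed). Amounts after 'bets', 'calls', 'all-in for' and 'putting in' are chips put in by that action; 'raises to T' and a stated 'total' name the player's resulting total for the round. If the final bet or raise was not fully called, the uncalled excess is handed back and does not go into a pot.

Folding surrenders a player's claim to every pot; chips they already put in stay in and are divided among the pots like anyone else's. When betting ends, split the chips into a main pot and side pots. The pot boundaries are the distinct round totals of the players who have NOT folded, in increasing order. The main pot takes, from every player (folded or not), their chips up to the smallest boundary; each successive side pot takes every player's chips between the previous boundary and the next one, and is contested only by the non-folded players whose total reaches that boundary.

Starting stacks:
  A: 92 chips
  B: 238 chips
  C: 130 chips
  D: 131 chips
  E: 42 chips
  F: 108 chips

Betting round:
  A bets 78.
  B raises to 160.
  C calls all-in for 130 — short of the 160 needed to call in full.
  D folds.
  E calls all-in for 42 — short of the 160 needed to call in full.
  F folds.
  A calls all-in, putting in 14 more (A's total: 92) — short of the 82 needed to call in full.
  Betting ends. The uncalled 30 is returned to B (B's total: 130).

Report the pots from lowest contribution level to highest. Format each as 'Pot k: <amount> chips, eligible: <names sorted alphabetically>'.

Contributions (after 30 returned to B): A=92, B=130, C=130, E=42
Folded: D, F
Pot levels (distinct totals of non-folded players): 42, 92, 130
Layer 1-42: 42 each from A, B, C, E = 42*4 = 168 chips; eligible A, B, C, E
Layer 43-92: 50 each from A, B, C = 50*3 = 150 chips; eligible A, B, C
Layer 93-130: 38 each from B, C = 38*2 = 76 chips; eligible B, C

Pot 1: 168 chips, eligible: A, B, C, E
Pot 2: 150 chips, eligible: A, B, C
Pot 3: 76 chips, eligible: B, C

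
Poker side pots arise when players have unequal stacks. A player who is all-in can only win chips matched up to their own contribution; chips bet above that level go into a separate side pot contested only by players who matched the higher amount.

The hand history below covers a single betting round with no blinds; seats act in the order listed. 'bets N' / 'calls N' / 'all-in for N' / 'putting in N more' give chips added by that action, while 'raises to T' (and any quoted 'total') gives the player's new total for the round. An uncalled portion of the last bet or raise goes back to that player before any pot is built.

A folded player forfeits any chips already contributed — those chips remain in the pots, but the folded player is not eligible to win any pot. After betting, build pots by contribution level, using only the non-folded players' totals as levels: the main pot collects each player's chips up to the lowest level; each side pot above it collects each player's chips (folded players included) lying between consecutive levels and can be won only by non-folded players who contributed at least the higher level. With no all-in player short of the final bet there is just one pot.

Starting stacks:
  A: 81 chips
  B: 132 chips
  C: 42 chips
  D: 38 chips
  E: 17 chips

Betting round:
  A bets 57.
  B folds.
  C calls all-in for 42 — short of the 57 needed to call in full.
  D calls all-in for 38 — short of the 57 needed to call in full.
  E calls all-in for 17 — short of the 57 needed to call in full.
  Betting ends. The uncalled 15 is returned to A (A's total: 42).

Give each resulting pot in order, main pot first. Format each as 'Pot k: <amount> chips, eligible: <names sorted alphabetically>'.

Contributions (after 15 returned to A): A=42, C=42, D=38, E=17
Folded: B
Pot levels (distinct totals of non-folded players): 17, 38, 42
Layer 1-17: 17 each from A, C, D, E = 17*4 = 68 chips; eligible A, C, D, E
Layer 18-38: 21 each from A, C, D = 21*3 = 63 chips; eligible A, C, D
Layer 39-42: 4 each from A, C = 4*2 = 8 chips; eligible A, C

Pot 1: 68 chips, eligible: A, C, D, E
Pot 2: 63 chips, eligible: A, C, D
Pot 3: 8 chips, eligible: A, C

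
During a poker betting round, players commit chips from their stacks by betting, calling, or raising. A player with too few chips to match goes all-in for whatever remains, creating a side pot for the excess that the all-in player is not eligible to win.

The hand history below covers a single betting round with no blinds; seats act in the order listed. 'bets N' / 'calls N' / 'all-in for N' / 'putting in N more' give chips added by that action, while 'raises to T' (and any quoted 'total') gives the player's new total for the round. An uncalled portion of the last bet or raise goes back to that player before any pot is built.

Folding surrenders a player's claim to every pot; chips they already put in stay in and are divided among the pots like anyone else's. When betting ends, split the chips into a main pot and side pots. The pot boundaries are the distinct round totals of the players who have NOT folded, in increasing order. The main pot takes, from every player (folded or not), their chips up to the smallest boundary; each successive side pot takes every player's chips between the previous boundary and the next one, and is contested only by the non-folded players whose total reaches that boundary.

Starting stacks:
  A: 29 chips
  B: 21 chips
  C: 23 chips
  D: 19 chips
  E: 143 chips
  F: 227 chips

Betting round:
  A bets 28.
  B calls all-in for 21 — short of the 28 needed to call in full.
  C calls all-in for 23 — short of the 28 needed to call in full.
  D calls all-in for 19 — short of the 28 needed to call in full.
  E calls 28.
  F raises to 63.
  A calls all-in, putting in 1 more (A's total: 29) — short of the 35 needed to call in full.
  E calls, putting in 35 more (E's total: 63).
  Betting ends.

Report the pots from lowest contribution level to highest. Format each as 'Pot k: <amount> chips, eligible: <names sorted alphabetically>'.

Pot 1: 114 chips, eligible: A, B, C, D, E, F
Pot 2: 10 chips, eligible: A, B, C, E, F
Pot 3: 8 chips, eligible: A, C, E, F
Pot 4: 18 chips, eligible: A, E, F
Pot 5: 68 chips, eligible: E, F

Derivation:
Contributions: A=29, B=21, C=23, D=19, E=63, F=63
Pot levels (distinct totals of non-folded players): 19, 21, 23, 29, 63
Layer 1-19: 19 each from A, B, C, D, E, F = 19*6 = 114 chips; eligible A, B, C, D, E, F
Layer 20-21: 2 each from A, B, C, E, F = 2*5 = 10 chips; eligible A, B, C, E, F
Layer 22-23: 2 each from A, C, E, F = 2*4 = 8 chips; eligible A, C, E, F
Layer 24-29: 6 each from A, E, F = 6*3 = 18 chips; eligible A, E, F
Layer 30-63: 34 each from E, F = 34*2 = 68 chips; eligible E, F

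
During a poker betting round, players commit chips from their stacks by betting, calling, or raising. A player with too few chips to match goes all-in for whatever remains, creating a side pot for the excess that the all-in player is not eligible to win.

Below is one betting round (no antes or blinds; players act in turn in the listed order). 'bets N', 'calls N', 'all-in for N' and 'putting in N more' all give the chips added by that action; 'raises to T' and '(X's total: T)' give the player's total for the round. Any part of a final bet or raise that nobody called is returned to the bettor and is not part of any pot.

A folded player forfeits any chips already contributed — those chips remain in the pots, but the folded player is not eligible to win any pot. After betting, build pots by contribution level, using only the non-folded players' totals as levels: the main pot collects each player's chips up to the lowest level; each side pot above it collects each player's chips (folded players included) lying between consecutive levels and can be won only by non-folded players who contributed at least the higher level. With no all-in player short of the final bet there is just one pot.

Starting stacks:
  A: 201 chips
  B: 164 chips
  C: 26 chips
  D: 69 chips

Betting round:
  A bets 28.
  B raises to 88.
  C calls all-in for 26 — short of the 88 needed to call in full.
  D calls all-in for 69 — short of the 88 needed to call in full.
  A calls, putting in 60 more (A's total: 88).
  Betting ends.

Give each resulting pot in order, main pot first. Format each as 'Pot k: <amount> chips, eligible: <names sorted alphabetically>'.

Contributions: A=88, B=88, C=26, D=69
Pot levels (distinct totals of non-folded players): 26, 69, 88
Layer 1-26: 26 each from A, B, C, D = 26*4 = 104 chips; eligible A, B, C, D
Layer 27-69: 43 each from A, B, D = 43*3 = 129 chips; eligible A, B, D
Layer 70-88: 19 each from A, B = 19*2 = 38 chips; eligible A, B

Pot 1: 104 chips, eligible: A, B, C, D
Pot 2: 129 chips, eligible: A, B, D
Pot 3: 38 chips, eligible: A, B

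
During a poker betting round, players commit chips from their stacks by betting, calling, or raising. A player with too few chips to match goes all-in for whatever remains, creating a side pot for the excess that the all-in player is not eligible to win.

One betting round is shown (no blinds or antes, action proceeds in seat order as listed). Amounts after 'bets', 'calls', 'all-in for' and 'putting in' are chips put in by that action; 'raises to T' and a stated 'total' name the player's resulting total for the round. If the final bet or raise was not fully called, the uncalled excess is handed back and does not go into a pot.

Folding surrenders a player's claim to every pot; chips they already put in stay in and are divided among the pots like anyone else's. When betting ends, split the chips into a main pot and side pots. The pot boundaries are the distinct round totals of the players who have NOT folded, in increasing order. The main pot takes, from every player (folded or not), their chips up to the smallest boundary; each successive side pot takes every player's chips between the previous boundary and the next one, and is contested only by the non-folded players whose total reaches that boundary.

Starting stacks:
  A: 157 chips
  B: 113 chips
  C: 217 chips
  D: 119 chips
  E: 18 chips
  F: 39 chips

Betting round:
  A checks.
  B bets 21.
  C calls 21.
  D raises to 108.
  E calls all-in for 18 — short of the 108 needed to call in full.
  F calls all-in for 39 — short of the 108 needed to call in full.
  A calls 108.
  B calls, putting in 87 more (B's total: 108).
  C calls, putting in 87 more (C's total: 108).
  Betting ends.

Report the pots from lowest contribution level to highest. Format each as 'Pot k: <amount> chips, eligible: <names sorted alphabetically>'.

Contributions: A=108, B=108, C=108, D=108, E=18, F=39
Pot levels (distinct totals of non-folded players): 18, 39, 108
Layer 1-18: 18 each from A, B, C, D, E, F = 18*6 = 108 chips; eligible A, B, C, D, E, F
Layer 19-39: 21 each from A, B, C, D, F = 21*5 = 105 chips; eligible A, B, C, D, F
Layer 40-108: 69 each from A, B, C, D = 69*4 = 276 chips; eligible A, B, C, D

Pot 1: 108 chips, eligible: A, B, C, D, E, F
Pot 2: 105 chips, eligible: A, B, C, D, F
Pot 3: 276 chips, eligible: A, B, C, D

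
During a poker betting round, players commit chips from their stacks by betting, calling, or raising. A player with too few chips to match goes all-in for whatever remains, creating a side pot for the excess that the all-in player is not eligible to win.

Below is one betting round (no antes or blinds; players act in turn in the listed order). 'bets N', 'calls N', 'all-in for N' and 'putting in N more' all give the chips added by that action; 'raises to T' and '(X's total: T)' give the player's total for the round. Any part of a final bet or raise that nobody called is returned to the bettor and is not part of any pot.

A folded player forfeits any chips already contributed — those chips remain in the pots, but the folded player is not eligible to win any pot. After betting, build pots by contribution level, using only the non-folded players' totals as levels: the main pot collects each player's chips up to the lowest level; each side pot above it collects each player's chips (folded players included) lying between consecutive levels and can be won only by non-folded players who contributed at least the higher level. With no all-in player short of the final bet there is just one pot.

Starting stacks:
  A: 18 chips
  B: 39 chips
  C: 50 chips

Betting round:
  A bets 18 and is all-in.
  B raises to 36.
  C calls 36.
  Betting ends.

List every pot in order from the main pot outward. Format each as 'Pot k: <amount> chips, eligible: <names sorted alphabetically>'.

Pot 1: 54 chips, eligible: A, B, C
Pot 2: 36 chips, eligible: B, C

Derivation:
Contributions: A=18, B=36, C=36
Pot levels (distinct totals of non-folded players): 18, 36
Layer 1-18: 18 each from A, B, C = 18*3 = 54 chips; eligible A, B, C
Layer 19-36: 18 each from B, C = 18*2 = 36 chips; eligible B, C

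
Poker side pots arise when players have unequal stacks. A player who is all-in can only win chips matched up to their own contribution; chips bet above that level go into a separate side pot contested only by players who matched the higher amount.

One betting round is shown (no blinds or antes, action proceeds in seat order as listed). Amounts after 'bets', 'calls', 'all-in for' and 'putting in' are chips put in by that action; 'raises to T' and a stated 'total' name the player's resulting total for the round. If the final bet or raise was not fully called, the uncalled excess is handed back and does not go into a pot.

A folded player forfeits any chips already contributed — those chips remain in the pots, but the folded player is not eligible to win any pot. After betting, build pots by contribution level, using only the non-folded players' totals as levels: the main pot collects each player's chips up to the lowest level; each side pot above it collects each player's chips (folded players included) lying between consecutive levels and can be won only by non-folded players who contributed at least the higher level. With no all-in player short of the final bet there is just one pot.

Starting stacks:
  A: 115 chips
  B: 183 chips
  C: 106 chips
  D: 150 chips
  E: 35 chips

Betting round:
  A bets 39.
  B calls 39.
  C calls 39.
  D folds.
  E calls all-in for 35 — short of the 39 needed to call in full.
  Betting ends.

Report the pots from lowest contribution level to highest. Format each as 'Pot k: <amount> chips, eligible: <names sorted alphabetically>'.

Pot 1: 140 chips, eligible: A, B, C, E
Pot 2: 12 chips, eligible: A, B, C

Derivation:
Contributions: A=39, B=39, C=39, E=35
Folded: D
Pot levels (distinct totals of non-folded players): 35, 39
Layer 1-35: 35 each from A, B, C, E = 35*4 = 140 chips; eligible A, B, C, E
Layer 36-39: 4 each from A, B, C = 4*3 = 12 chips; eligible A, B, C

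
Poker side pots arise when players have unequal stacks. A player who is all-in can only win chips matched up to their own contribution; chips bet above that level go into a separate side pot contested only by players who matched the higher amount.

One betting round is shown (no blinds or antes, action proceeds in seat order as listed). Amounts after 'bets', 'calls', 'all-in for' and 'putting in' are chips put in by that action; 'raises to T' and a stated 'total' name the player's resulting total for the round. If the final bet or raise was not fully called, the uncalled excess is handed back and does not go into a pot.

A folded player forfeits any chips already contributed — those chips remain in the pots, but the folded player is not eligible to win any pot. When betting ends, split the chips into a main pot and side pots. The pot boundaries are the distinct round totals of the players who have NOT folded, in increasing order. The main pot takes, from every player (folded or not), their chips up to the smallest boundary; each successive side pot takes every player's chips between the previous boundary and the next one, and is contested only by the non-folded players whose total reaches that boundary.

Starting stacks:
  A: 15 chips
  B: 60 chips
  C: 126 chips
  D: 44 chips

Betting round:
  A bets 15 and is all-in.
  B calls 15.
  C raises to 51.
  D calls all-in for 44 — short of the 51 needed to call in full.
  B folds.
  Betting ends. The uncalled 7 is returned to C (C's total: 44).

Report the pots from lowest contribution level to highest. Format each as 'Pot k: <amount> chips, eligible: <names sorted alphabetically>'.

Contributions (after 7 returned to C): A=15, B=15, C=44, D=44
Folded: B
Pot levels (distinct totals of non-folded players): 15, 44
Layer 1-15: 15 each from A, B, C, D = 15*4 = 60 chips; eligible A, C, D
Layer 16-44: 29 each from C, D = 29*2 = 58 chips; eligible C, D

Pot 1: 60 chips, eligible: A, C, D
Pot 2: 58 chips, eligible: C, D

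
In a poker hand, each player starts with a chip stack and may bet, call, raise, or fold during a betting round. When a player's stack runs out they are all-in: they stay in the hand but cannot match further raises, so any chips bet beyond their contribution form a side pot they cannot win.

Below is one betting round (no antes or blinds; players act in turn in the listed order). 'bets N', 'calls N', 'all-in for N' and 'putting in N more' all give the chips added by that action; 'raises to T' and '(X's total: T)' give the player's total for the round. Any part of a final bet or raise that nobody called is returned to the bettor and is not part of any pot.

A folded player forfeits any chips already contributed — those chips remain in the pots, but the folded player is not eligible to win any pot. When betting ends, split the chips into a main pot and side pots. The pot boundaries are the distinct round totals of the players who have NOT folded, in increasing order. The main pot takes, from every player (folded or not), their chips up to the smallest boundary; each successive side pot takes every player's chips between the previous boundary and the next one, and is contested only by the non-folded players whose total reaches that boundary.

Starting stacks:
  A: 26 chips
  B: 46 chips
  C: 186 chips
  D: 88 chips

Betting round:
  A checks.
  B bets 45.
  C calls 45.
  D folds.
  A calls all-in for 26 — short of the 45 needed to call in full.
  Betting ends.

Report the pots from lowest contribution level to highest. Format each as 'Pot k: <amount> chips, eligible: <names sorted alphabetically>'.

Pot 1: 78 chips, eligible: A, B, C
Pot 2: 38 chips, eligible: B, C

Derivation:
Contributions: A=26, B=45, C=45
Folded: D
Pot levels (distinct totals of non-folded players): 26, 45
Layer 1-26: 26 each from A, B, C = 26*3 = 78 chips; eligible A, B, C
Layer 27-45: 19 each from B, C = 19*2 = 38 chips; eligible B, C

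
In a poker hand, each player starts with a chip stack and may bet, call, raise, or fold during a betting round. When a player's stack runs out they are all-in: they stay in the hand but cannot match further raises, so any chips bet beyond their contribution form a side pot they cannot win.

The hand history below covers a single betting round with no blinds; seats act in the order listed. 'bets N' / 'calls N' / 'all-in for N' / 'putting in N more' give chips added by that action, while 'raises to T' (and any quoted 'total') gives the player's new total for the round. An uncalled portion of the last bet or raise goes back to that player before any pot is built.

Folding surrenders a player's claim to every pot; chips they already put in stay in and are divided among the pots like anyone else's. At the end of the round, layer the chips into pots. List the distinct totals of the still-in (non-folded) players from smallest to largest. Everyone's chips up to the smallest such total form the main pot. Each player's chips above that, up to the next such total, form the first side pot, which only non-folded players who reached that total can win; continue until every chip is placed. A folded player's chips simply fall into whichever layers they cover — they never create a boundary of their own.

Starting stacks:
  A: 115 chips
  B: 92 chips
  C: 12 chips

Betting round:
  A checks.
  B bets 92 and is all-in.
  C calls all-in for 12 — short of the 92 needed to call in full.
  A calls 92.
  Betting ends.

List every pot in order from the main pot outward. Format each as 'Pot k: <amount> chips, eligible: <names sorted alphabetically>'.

Contributions: A=92, B=92, C=12
Pot levels (distinct totals of non-folded players): 12, 92
Layer 1-12: 12 each from A, B, C = 12*3 = 36 chips; eligible A, B, C
Layer 13-92: 80 each from A, B = 80*2 = 160 chips; eligible A, B

Pot 1: 36 chips, eligible: A, B, C
Pot 2: 160 chips, eligible: A, B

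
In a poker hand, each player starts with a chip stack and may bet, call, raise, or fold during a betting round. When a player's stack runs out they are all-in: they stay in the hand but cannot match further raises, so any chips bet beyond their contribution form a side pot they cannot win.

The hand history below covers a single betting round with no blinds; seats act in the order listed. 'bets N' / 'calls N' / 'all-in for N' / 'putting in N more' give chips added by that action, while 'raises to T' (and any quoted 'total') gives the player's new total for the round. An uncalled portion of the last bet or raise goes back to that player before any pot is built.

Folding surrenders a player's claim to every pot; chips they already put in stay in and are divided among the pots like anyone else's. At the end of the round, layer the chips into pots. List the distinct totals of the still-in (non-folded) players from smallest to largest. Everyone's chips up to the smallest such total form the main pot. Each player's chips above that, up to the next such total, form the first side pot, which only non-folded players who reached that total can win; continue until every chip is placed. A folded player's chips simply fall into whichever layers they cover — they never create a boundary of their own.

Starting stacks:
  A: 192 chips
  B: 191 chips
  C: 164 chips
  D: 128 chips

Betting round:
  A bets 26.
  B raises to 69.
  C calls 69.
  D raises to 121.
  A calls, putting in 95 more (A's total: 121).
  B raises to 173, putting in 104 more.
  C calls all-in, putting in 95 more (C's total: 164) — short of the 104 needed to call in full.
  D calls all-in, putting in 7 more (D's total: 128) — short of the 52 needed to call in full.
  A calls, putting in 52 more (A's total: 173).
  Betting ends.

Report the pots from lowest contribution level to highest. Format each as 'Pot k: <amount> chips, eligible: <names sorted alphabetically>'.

Pot 1: 512 chips, eligible: A, B, C, D
Pot 2: 108 chips, eligible: A, B, C
Pot 3: 18 chips, eligible: A, B

Derivation:
Contributions: A=173, B=173, C=164, D=128
Pot levels (distinct totals of non-folded players): 128, 164, 173
Layer 1-128: 128 each from A, B, C, D = 128*4 = 512 chips; eligible A, B, C, D
Layer 129-164: 36 each from A, B, C = 36*3 = 108 chips; eligible A, B, C
Layer 165-173: 9 each from A, B = 9*2 = 18 chips; eligible A, B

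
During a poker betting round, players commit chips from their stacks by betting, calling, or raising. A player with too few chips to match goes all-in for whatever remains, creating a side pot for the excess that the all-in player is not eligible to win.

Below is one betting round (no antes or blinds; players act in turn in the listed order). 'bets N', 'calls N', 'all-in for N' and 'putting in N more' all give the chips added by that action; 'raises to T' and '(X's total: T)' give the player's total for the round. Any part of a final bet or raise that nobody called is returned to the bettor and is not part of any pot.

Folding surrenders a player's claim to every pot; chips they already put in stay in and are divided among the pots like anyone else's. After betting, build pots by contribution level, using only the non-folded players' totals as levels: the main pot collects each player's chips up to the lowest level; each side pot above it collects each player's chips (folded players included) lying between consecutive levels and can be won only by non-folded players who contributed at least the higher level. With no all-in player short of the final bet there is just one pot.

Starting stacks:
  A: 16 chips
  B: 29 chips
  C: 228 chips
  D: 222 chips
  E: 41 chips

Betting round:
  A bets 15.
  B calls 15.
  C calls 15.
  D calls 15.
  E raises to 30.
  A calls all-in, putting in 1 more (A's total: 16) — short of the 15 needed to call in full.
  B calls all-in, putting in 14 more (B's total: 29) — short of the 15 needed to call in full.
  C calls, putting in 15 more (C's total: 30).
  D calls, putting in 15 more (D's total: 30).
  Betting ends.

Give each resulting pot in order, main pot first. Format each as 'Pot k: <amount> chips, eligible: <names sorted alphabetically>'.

Pot 1: 80 chips, eligible: A, B, C, D, E
Pot 2: 52 chips, eligible: B, C, D, E
Pot 3: 3 chips, eligible: C, D, E

Derivation:
Contributions: A=16, B=29, C=30, D=30, E=30
Pot levels (distinct totals of non-folded players): 16, 29, 30
Layer 1-16: 16 each from A, B, C, D, E = 16*5 = 80 chips; eligible A, B, C, D, E
Layer 17-29: 13 each from B, C, D, E = 13*4 = 52 chips; eligible B, C, D, E
Layer 30-30: 1 each from C, D, E = 1*3 = 3 chips; eligible C, D, E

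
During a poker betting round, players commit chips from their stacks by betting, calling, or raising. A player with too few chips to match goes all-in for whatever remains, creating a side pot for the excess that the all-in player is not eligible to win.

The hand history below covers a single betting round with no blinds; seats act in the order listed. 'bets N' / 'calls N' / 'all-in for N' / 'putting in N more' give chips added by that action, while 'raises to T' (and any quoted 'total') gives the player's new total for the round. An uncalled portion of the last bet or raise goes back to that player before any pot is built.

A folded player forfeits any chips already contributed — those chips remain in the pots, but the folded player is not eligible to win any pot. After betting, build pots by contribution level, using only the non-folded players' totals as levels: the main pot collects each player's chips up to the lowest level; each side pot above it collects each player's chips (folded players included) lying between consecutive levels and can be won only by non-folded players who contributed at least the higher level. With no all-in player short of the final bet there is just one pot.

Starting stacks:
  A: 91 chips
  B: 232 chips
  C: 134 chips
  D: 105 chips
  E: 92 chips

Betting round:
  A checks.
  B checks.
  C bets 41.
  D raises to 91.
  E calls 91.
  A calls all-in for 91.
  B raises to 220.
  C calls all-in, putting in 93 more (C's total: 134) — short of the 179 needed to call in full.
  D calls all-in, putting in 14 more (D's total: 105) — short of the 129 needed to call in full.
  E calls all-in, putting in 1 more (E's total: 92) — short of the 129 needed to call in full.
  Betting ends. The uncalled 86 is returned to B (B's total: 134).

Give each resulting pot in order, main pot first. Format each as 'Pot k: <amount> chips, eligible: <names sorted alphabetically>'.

Contributions (after 86 returned to B): A=91, B=134, C=134, D=105, E=92
Pot levels (distinct totals of non-folded players): 91, 92, 105, 134
Layer 1-91: 91 each from A, B, C, D, E = 91*5 = 455 chips; eligible A, B, C, D, E
Layer 92-92: 1 each from B, C, D, E = 1*4 = 4 chips; eligible B, C, D, E
Layer 93-105: 13 each from B, C, D = 13*3 = 39 chips; eligible B, C, D
Layer 106-134: 29 each from B, C = 29*2 = 58 chips; eligible B, C

Pot 1: 455 chips, eligible: A, B, C, D, E
Pot 2: 4 chips, eligible: B, C, D, E
Pot 3: 39 chips, eligible: B, C, D
Pot 4: 58 chips, eligible: B, C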